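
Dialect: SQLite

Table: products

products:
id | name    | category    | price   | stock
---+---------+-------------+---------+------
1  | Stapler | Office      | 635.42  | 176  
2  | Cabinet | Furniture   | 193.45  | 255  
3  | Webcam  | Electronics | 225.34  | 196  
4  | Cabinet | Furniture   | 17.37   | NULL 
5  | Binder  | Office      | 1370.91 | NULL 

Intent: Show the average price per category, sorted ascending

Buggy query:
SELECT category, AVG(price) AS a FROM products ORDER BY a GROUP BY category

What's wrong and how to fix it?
Bug: ORDER BY appears before GROUP BY; SQL clause order requires GROUP BY first

Fix: Move ORDER BY to the end, after GROUP BY

Corrected query:
SELECT category, AVG(price) AS a FROM products GROUP BY category ORDER BY a

Result:
category    | a       
------------+---------
Furniture   | 105.41  
Electronics | 225.34  
Office      | 1003.165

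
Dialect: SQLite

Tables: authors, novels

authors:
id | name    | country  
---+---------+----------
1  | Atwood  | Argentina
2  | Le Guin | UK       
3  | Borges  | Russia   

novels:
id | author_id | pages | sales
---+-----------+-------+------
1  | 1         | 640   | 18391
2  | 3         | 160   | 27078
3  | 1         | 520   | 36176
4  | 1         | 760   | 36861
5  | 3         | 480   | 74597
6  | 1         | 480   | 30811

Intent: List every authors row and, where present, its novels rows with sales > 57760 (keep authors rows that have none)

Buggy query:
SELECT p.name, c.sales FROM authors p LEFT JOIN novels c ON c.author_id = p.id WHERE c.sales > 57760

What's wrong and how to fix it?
Bug: A WHERE condition on the right-hand table after LEFT JOIN drops unmatched parents

Fix: Put 'c.sales > 57760' in the JOIN's ON clause instead of WHERE

Corrected query:
SELECT p.name, c.sales FROM authors p LEFT JOIN novels c ON c.author_id = p.id AND c.sales > 57760

Result:
name    | sales
--------+------
Atwood  | NULL 
Le Guin | NULL 
Borges  | 74597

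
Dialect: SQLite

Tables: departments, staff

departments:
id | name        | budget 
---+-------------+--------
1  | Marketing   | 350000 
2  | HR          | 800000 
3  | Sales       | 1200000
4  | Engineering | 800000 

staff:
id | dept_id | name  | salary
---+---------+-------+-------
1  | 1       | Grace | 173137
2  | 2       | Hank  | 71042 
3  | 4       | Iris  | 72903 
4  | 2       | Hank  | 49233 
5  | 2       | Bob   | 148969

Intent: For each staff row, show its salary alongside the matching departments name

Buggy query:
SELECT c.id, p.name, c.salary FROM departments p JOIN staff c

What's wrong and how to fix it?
Bug: Missing join condition: each staff row is matched to all departments rows instead of just its own

Fix: Add ON c.dept_id = p.id to the JOIN

Corrected query:
SELECT c.id, p.name, c.salary FROM departments p JOIN staff c ON c.dept_id = p.id

Result:
id | name        | salary
---+-------------+-------
1  | Marketing   | 173137
2  | HR          | 71042 
3  | Engineering | 72903 
4  | HR          | 49233 
5  | HR          | 148969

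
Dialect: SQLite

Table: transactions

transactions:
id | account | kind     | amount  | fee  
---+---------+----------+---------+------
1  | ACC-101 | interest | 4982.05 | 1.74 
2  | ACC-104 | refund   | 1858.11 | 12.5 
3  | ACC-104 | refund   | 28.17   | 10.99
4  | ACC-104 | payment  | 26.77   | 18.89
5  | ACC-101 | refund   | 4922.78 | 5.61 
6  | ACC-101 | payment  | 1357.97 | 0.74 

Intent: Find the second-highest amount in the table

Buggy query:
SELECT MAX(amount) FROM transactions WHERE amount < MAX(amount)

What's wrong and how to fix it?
Bug: The inner MAX is an aggregate inside WHERE, which is not allowed

Fix: Compute the overall MAX in a subquery, then take MAX of rows below it

Corrected query:
SELECT MAX(amount) FROM transactions WHERE amount < (SELECT MAX(amount) FROM transactions)

Result:
MAX(amount)
-----------
4922.78    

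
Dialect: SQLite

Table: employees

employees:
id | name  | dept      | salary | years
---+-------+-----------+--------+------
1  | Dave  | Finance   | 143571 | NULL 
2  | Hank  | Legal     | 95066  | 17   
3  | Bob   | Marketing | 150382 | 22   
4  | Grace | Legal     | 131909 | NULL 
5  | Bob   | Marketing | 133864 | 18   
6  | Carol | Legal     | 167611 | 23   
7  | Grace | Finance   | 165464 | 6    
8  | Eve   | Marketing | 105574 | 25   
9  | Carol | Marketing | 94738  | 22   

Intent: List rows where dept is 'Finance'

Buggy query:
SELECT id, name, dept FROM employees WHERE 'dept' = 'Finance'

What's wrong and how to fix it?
Bug: 'dept' in single quotes is a string literal, not the column; the comparison is literal-vs-literal and never true

Fix: Reference the column as dept without single quotes

Corrected query:
SELECT id, name, dept FROM employees WHERE dept = 'Finance'

Result:
id | name  | dept   
---+-------+--------
1  | Dave  | Finance
7  | Grace | Finance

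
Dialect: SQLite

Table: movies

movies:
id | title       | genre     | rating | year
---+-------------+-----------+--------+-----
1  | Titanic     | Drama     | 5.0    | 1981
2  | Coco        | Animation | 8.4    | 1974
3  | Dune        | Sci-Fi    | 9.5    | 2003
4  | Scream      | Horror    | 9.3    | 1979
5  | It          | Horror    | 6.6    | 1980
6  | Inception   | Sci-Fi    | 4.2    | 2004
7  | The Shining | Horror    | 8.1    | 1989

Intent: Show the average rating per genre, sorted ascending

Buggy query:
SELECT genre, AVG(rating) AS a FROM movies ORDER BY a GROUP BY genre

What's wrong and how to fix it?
Bug: GROUP BY must precede ORDER BY

Fix: Move ORDER BY to the end, after GROUP BY

Corrected query:
SELECT genre, AVG(rating) AS a FROM movies GROUP BY genre ORDER BY a

Result:
genre     | a   
----------+-----
Drama     | 5   
Sci-Fi    | 6.85
Horror    | 8   
Animation | 8.4 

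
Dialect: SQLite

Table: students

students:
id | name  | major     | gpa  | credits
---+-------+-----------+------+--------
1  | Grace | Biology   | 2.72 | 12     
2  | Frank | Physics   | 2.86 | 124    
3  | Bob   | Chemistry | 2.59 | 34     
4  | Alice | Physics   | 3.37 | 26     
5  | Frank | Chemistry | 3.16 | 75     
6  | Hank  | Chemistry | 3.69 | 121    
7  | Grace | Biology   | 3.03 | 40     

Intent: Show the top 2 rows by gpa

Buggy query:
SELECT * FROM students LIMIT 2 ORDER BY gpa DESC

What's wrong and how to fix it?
Bug: LIMIT must come after ORDER BY

Fix: Sort with ORDER BY, then apply LIMIT

Corrected query:
SELECT * FROM students ORDER BY gpa DESC LIMIT 2

Result:
id | name  | major     | gpa  | credits
---+-------+-----------+------+--------
6  | Hank  | Chemistry | 3.69 | 121    
4  | Alice | Physics   | 3.37 | 26     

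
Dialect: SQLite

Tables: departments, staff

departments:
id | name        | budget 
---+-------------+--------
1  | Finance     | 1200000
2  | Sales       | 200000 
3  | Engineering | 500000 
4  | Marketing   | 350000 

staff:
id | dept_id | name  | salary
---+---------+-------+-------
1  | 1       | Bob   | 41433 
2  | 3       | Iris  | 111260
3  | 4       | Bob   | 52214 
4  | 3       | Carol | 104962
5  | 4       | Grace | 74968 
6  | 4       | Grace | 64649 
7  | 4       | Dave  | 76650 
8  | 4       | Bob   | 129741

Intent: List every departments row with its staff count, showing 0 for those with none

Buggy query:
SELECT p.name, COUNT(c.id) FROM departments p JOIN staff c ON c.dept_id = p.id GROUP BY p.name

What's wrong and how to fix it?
Bug: INNER JOIN drops departments rows that have no matching staff rows

Fix: Use LEFT JOIN so parents without children still appear (COUNT(c.id) gives 0)

Corrected query:
SELECT p.name, COUNT(c.id) FROM departments p LEFT JOIN staff c ON c.dept_id = p.id GROUP BY p.name

Result:
name        | COUNT(c.id)
------------+------------
Engineering | 2          
Finance     | 1          
Marketing   | 5          
Sales       | 0          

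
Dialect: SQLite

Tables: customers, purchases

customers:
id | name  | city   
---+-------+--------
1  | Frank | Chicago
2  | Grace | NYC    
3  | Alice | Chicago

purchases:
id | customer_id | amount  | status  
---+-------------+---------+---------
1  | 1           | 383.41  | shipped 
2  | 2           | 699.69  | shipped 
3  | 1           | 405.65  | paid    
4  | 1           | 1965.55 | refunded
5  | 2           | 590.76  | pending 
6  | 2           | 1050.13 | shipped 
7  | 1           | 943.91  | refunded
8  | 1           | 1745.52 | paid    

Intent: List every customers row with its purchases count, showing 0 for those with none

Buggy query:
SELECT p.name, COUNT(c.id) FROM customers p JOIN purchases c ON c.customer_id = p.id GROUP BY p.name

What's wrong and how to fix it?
Bug: An inner join excludes parents with zero children

Fix: Use LEFT JOIN so parents without children still appear (COUNT(c.id) gives 0)

Corrected query:
SELECT p.name, COUNT(c.id) FROM customers p LEFT JOIN purchases c ON c.customer_id = p.id GROUP BY p.name

Result:
name  | COUNT(c.id)
------+------------
Alice | 0          
Frank | 5          
Grace | 3          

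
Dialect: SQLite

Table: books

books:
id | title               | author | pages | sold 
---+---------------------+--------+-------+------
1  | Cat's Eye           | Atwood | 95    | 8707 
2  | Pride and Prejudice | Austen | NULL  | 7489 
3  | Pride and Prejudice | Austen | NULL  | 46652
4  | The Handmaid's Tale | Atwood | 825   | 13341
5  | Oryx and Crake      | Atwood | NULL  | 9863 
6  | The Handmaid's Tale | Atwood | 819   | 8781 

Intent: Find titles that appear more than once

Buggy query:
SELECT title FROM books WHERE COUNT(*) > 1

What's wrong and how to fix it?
Bug: WHERE can't reference COUNT(*); aggregates are computed after WHERE

Fix: Group first, then use HAVING for the count condition

Corrected query:
SELECT title FROM books GROUP BY title HAVING COUNT(*) > 1

Result:
title              
-------------------
Pride and Prejudice
The Handmaid's Tale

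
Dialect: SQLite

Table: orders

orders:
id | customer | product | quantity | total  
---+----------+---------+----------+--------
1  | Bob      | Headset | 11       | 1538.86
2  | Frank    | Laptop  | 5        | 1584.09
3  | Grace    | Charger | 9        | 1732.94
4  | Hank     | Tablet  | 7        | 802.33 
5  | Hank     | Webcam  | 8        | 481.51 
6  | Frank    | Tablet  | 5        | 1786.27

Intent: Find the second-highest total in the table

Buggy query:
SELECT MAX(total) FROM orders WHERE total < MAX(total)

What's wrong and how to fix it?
Bug: The inner MAX is an aggregate inside WHERE, which is not allowed

Fix: Compute the overall MAX in a subquery, then take MAX of rows below it

Corrected query:
SELECT MAX(total) FROM orders WHERE total < (SELECT MAX(total) FROM orders)

Result:
MAX(total)
----------
1732.94   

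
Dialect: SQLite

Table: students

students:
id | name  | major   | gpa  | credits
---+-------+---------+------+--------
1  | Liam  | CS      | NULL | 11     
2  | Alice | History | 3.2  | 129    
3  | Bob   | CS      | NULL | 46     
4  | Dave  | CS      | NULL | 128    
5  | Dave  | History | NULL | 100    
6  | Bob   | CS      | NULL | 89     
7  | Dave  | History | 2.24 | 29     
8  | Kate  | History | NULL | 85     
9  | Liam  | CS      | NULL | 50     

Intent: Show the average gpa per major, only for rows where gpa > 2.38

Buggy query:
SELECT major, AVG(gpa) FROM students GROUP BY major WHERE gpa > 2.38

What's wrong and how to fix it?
Bug: WHERE cannot follow GROUP BY

Fix: Place WHERE between FROM and GROUP BY

Corrected query:
SELECT major, AVG(gpa) FROM students WHERE gpa > 2.38 GROUP BY major

Result:
major   | AVG(gpa)
--------+---------
History | 3.2     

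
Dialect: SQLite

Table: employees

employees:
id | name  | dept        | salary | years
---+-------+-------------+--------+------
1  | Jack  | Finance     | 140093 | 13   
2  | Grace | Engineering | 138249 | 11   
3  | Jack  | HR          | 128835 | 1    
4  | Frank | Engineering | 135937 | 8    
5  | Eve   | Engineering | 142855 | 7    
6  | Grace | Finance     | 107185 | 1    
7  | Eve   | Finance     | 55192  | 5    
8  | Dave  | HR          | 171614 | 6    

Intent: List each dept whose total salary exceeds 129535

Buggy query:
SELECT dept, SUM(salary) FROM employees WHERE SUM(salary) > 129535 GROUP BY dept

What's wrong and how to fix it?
Bug: SUM(salary) is an aggregate, but WHERE filters rows before aggregation

Fix: Use HAVING (which filters groups after aggregation) instead of WHERE

Corrected query:
SELECT dept, SUM(salary) FROM employees GROUP BY dept HAVING SUM(salary) > 129535

Result:
dept        | SUM(salary)
------------+------------
Engineering | 417041     
Finance     | 302470     
HR          | 300449     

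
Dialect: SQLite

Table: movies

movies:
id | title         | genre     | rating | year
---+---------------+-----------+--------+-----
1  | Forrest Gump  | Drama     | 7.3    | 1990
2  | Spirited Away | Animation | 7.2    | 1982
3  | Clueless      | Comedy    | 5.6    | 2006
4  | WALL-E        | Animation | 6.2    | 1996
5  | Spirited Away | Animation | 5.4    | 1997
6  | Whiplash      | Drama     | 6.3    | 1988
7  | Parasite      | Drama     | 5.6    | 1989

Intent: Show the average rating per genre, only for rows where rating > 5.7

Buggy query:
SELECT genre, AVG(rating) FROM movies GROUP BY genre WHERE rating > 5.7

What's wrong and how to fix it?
Bug: Row-level WHERE must come before GROUP BY in the clause order

Fix: Move the WHERE clause before GROUP BY

Corrected query:
SELECT genre, AVG(rating) FROM movies WHERE rating > 5.7 GROUP BY genre

Result:
genre     | AVG(rating)
----------+------------
Animation | 6.7        
Drama     | 6.8        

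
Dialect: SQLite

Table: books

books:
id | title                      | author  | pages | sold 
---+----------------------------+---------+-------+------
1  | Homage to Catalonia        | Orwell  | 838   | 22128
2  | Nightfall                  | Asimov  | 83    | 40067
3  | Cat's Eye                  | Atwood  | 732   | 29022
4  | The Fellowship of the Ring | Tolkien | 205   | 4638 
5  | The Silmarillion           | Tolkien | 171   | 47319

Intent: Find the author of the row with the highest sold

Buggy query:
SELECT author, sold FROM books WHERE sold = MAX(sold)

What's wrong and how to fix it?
Bug: MAX(sold) is an aggregate and cannot be used directly in WHERE

Fix: Use a subquery: WHERE sold = (SELECT MAX(sold) FROM books)

Corrected query:
SELECT author, sold FROM books WHERE sold = (SELECT MAX(sold) FROM books)

Result:
author  | sold 
--------+------
Tolkien | 47319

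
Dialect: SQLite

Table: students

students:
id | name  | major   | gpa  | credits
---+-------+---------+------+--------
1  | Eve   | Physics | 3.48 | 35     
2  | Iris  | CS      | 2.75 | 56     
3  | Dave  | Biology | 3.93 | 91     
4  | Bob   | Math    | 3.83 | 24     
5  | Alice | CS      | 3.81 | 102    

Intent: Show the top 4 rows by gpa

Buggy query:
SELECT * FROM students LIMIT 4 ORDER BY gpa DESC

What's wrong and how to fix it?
Bug: LIMIT must come after ORDER BY

Fix: Sort with ORDER BY, then apply LIMIT

Corrected query:
SELECT * FROM students ORDER BY gpa DESC LIMIT 4

Result:
id | name  | major   | gpa  | credits
---+-------+---------+------+--------
3  | Dave  | Biology | 3.93 | 91     
4  | Bob   | Math    | 3.83 | 24     
5  | Alice | CS      | 3.81 | 102    
1  | Eve   | Physics | 3.48 | 35     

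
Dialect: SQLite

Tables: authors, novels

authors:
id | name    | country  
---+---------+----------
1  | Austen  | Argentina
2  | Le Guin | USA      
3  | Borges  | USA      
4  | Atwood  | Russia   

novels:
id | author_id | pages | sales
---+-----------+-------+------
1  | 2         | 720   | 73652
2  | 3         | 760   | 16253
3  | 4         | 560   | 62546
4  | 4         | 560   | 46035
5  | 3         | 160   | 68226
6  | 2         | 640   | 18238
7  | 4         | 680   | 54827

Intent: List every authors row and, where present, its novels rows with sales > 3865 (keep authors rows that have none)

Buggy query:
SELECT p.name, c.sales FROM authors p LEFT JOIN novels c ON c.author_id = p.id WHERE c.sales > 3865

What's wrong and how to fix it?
Bug: A WHERE condition on the right-hand table after LEFT JOIN drops unmatched parents

Fix: Put 'c.sales > 3865' in the JOIN's ON clause instead of WHERE

Corrected query:
SELECT p.name, c.sales FROM authors p LEFT JOIN novels c ON c.author_id = p.id AND c.sales > 3865

Result:
name    | sales
--------+------
Austen  | NULL 
Le Guin | 18238
Le Guin | 73652
Borges  | 16253
Borges  | 68226
Atwood  | 46035
Atwood  | 54827
Atwood  | 62546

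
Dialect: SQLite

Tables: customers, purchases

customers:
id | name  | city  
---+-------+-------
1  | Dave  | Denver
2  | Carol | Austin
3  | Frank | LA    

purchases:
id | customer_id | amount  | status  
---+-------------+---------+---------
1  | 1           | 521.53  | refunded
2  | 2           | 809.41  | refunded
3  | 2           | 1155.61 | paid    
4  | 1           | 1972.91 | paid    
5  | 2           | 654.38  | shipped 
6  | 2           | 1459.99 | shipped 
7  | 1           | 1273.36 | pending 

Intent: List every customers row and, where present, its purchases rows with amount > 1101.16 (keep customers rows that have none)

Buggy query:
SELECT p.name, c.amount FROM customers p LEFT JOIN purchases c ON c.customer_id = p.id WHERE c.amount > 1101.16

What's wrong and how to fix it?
Bug: Filtering c.amount in WHERE discards the NULL rows produced by LEFT JOIN, turning it into an inner join

Fix: Move the right-table condition into the ON clause so unmatched parents are kept

Corrected query:
SELECT p.name, c.amount FROM customers p LEFT JOIN purchases c ON c.customer_id = p.id AND c.amount > 1101.16

Result:
name  | amount 
------+--------
Dave  | 1273.36
Dave  | 1972.91
Carol | 1155.61
Carol | 1459.99
Frank | NULL   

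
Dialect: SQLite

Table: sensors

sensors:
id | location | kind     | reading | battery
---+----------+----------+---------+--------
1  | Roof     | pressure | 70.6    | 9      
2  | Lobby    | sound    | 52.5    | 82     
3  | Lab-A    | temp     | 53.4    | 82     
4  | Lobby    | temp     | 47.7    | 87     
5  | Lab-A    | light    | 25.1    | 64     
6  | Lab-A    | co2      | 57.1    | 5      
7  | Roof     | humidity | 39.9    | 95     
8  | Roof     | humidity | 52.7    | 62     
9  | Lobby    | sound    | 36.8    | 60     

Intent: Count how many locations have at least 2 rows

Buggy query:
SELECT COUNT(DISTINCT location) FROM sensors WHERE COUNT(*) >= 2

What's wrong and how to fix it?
Bug: COUNT(*) cannot appear in WHERE; the per-group count doesn't exist yet

Fix: Group first with HAVING COUNT(*) >= 2, then COUNT the resulting groups

Corrected query:
SELECT COUNT(*) FROM (SELECT location FROM sensors GROUP BY location HAVING COUNT(*) >= 2)

Result:
COUNT(*)
--------
3       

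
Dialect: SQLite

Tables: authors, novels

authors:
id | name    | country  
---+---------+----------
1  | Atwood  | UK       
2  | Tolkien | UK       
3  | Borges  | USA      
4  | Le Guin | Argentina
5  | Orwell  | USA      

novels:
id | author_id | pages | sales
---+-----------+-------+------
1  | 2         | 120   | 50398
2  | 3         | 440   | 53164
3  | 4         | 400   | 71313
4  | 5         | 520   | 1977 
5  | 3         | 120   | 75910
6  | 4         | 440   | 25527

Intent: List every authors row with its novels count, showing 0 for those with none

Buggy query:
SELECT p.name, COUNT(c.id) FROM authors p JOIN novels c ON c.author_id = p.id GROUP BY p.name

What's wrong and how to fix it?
Bug: INNER JOIN drops authors rows that have no matching novels rows

Fix: Use LEFT JOIN so parents without children still appear (COUNT(c.id) gives 0)

Corrected query:
SELECT p.name, COUNT(c.id) FROM authors p LEFT JOIN novels c ON c.author_id = p.id GROUP BY p.name

Result:
name    | COUNT(c.id)
--------+------------
Atwood  | 0          
Borges  | 2          
Le Guin | 2          
Orwell  | 1          
Tolkien | 1          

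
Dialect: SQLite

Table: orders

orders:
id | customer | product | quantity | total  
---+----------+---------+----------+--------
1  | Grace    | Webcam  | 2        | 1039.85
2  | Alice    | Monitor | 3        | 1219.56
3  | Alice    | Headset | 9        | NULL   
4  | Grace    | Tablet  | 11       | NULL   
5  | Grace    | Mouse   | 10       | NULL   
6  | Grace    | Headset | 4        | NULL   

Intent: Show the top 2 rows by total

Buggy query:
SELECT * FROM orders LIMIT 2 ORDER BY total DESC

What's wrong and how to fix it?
Bug: LIMIT must come after ORDER BY

Fix: Sort with ORDER BY, then apply LIMIT

Corrected query:
SELECT * FROM orders ORDER BY total DESC LIMIT 2

Result:
id | customer | product | quantity | total  
---+----------+---------+----------+--------
2  | Alice    | Monitor | 3        | 1219.56
1  | Grace    | Webcam  | 2        | 1039.85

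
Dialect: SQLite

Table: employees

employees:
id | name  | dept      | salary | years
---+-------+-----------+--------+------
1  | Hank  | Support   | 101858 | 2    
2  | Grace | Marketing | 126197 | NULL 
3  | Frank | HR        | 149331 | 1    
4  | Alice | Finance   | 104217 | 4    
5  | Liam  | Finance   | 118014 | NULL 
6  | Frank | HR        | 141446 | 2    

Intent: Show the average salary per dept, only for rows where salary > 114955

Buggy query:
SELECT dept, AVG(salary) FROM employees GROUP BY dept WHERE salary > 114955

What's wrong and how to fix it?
Bug: WHERE cannot follow GROUP BY

Fix: Place WHERE between FROM and GROUP BY

Corrected query:
SELECT dept, AVG(salary) FROM employees WHERE salary > 114955 GROUP BY dept

Result:
dept      | AVG(salary)
----------+------------
Finance   | 118014     
HR        | 145388.5   
Marketing | 126197     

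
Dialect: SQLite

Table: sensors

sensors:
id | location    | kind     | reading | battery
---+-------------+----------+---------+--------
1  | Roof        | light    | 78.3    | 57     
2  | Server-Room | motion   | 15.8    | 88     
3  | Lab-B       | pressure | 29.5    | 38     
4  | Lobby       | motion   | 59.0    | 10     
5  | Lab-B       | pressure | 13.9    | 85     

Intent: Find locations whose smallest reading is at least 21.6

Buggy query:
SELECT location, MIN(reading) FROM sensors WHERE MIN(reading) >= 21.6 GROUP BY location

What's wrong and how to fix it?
Bug: MIN() in WHERE is a misuse of aggregate

Fix: Use HAVING for the per-group MIN condition

Corrected query:
SELECT location, MIN(reading) FROM sensors GROUP BY location HAVING MIN(reading) >= 21.6

Result:
location | MIN(reading)
---------+-------------
Lobby    | 59          
Roof     | 78.3        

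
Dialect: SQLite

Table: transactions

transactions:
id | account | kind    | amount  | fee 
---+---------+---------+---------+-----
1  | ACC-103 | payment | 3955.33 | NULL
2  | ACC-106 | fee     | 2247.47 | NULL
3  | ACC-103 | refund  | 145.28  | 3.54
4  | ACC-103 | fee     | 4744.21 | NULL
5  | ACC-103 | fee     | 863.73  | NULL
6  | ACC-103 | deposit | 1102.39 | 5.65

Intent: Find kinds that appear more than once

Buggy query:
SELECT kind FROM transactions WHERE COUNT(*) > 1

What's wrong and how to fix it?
Bug: WHERE can't reference COUNT(*); aggregates are computed after WHERE

Fix: Group first, then use HAVING for the count condition

Corrected query:
SELECT kind FROM transactions GROUP BY kind HAVING COUNT(*) > 1

Result:
kind
----
fee 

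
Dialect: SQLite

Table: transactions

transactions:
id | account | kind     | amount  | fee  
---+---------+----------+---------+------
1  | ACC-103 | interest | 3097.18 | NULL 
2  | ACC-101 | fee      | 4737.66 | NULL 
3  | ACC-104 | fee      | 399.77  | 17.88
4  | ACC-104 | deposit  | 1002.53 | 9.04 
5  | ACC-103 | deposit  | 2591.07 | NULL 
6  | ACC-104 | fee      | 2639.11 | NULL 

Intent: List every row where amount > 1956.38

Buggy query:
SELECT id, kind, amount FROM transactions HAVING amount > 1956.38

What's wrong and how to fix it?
Bug: This is a non-aggregate query (no GROUP BY, no aggregates), so in SQLite the HAVING clause is invalid here; a row-level condition belongs in WHERE

Fix: Replace HAVING with WHERE since the condition applies to individual rows

Corrected query:
SELECT id, kind, amount FROM transactions WHERE amount > 1956.38

Result:
id | kind     | amount 
---+----------+--------
1  | interest | 3097.18
2  | fee      | 4737.66
5  | deposit  | 2591.07
6  | fee      | 2639.11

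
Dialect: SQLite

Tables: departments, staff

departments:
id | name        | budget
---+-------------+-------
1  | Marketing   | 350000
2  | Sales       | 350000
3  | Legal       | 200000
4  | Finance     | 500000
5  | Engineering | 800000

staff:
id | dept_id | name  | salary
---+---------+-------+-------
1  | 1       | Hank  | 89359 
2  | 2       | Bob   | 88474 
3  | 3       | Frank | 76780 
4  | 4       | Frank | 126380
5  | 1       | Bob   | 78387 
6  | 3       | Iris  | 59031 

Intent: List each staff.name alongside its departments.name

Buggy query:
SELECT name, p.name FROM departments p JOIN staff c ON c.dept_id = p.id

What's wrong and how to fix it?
Bug: 'name' exists in both joined tables, so the database can't tell which one is meant

Fix: Prefix ambiguous columns with the table alias

Corrected query:
SELECT c.name, p.name FROM departments p JOIN staff c ON c.dept_id = p.id

Result:
name  | name     
------+----------
Hank  | Marketing
Bob   | Sales    
Frank | Legal    
Frank | Finance  
Bob   | Marketing
Iris  | Legal    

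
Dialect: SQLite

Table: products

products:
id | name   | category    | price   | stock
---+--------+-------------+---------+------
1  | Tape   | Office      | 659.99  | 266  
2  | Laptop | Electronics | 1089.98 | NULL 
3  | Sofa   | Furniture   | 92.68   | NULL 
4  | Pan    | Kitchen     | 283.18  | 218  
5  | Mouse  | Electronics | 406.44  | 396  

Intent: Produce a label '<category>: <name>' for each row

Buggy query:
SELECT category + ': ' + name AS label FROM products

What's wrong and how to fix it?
Bug: SQLite uses || for string concatenation; + coerces text to numbers (yielding 0)

Fix: Replace + with || to concatenate text

Corrected query:
SELECT category || ': ' || name AS label FROM products

Result:
label              
-------------------
Office: Tape       
Electronics: Laptop
Furniture: Sofa    
Kitchen: Pan       
Electronics: Mouse 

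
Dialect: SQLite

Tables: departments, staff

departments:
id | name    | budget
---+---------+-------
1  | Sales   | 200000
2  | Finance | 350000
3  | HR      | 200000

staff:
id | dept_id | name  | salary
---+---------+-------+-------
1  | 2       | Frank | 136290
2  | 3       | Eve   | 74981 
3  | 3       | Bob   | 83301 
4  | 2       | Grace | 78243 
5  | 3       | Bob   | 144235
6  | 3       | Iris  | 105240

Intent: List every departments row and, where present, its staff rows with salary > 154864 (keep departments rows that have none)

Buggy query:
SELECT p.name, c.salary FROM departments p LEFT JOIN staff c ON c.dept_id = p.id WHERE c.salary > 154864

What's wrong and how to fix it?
Bug: Filtering c.salary in WHERE discards the NULL rows produced by LEFT JOIN, turning it into an inner join

Fix: Put 'c.salary > 154864' in the JOIN's ON clause instead of WHERE

Corrected query:
SELECT p.name, c.salary FROM departments p LEFT JOIN staff c ON c.dept_id = p.id AND c.salary > 154864

Result:
name    | salary
--------+-------
Sales   | NULL  
Finance | NULL  
HR      | NULL  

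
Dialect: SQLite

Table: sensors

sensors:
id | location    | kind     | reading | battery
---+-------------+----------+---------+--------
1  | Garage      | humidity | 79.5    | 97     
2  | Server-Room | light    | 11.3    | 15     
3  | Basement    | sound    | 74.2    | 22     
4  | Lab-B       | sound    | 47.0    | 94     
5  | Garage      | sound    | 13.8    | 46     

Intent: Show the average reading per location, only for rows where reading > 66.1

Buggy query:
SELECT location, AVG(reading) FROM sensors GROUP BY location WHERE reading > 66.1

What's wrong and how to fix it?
Bug: Row-level WHERE must come before GROUP BY in the clause order

Fix: Move the WHERE clause before GROUP BY

Corrected query:
SELECT location, AVG(reading) FROM sensors WHERE reading > 66.1 GROUP BY location

Result:
location | AVG(reading)
---------+-------------
Basement | 74.2        
Garage   | 79.5        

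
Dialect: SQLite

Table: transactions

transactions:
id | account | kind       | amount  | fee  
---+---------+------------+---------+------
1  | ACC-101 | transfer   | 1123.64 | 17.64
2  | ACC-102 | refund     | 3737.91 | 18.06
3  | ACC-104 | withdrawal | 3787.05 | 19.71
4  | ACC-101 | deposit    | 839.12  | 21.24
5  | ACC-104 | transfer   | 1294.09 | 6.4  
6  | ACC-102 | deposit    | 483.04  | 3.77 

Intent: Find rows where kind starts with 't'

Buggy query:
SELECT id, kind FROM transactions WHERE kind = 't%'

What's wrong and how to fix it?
Bug: Wildcards only work with LIKE; '=' treats '%' as a literal character

Fix: Use LIKE for wildcard pattern matching

Corrected query:
SELECT id, kind FROM transactions WHERE kind LIKE 't%'

Result:
id | kind    
---+---------
1  | transfer
5  | transfer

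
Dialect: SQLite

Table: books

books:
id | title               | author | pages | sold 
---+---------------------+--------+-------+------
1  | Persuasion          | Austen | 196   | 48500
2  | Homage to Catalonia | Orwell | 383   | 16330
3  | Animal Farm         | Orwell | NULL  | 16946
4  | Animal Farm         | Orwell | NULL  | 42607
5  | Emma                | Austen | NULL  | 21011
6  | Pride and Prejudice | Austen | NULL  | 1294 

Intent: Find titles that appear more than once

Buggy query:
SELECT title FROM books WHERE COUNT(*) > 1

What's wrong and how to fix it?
Bug: COUNT(*) is an aggregate and cannot be used in WHERE

Fix: GROUP BY title, then filter groups with HAVING COUNT(*) > 1

Corrected query:
SELECT title FROM books GROUP BY title HAVING COUNT(*) > 1

Result:
title      
-----------
Animal Farm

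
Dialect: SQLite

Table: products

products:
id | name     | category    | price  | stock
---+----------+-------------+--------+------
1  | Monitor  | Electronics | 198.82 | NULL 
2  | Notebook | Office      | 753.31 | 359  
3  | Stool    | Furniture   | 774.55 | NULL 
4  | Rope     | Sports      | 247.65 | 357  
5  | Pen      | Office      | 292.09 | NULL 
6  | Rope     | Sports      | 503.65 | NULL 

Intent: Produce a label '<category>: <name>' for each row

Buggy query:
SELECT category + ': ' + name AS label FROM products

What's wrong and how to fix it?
Bug: '+' is numeric addition; on text columns SQLite converts them to 0 instead of concatenating

Fix: Replace + with || to concatenate text

Corrected query:
SELECT category || ': ' || name AS label FROM products

Result:
label               
--------------------
Electronics: Monitor
Office: Notebook    
Furniture: Stool    
Sports: Rope        
Office: Pen         
Sports: Rope        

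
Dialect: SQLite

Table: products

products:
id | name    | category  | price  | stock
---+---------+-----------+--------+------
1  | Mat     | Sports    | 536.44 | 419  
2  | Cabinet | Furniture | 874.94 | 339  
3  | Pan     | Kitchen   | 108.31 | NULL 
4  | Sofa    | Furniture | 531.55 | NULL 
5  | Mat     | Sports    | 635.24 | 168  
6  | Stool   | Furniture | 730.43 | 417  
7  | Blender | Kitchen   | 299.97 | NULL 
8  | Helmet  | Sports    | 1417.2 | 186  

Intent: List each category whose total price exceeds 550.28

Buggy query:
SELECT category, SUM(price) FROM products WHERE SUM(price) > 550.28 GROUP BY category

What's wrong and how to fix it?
Bug: WHERE runs before GROUP BY, so aggregates aren't available there

Fix: Use HAVING (which filters groups after aggregation) instead of WHERE

Corrected query:
SELECT category, SUM(price) FROM products GROUP BY category HAVING SUM(price) > 550.28

Result:
category  | SUM(price)
----------+-----------
Furniture | 2136.92   
Sports    | 2588.88   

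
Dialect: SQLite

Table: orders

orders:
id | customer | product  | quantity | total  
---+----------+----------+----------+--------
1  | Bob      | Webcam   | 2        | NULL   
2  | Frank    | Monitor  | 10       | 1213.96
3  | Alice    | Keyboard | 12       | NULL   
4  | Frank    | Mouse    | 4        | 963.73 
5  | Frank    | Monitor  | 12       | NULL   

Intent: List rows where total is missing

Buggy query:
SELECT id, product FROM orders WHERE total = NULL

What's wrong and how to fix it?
Bug: Comparing to NULL with '=' never matches; NULL = NULL is unknown, not true

Fix: Use IS NULL to test for NULL

Corrected query:
SELECT id, product FROM orders WHERE total IS NULL

Result:
id | product 
---+---------
1  | Webcam  
3  | Keyboard
5  | Monitor 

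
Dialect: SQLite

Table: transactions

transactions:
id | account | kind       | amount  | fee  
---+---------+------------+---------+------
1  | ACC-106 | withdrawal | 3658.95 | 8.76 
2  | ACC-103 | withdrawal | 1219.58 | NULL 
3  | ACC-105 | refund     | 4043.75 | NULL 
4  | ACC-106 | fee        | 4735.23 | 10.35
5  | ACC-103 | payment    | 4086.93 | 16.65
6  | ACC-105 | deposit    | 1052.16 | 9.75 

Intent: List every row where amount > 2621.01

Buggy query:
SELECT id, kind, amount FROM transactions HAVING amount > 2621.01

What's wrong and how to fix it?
Bug: HAVING filters the output of aggregation, but this query has no GROUP BY and no aggregate functions, so SQLite rejects it (HAVING clause on a non-aggregate query); the condition here is per row

Fix: Use WHERE for row-level filtering

Corrected query:
SELECT id, kind, amount FROM transactions WHERE amount > 2621.01

Result:
id | kind       | amount 
---+------------+--------
1  | withdrawal | 3658.95
3  | refund     | 4043.75
4  | fee        | 4735.23
5  | payment    | 4086.93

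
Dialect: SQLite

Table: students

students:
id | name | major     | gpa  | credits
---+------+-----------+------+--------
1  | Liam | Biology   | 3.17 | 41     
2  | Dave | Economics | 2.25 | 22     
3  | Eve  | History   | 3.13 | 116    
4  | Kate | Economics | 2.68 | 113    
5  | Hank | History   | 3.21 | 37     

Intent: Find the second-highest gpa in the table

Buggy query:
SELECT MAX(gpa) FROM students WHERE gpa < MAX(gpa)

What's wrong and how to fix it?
Bug: The inner MAX is an aggregate inside WHERE, which is not allowed

Fix: Put the inner MAX in a scalar subquery

Corrected query:
SELECT MAX(gpa) FROM students WHERE gpa < (SELECT MAX(gpa) FROM students)

Result:
MAX(gpa)
--------
3.17    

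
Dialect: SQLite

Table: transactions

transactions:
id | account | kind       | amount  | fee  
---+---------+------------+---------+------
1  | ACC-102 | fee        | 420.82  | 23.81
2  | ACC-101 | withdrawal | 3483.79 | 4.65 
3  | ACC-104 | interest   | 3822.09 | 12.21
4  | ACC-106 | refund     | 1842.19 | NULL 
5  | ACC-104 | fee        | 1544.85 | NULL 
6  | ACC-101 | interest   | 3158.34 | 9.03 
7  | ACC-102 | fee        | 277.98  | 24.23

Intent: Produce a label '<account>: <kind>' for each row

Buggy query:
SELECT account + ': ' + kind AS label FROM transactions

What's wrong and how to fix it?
Bug: '+' is numeric addition; on text columns SQLite converts them to 0 instead of concatenating

Fix: Use the || operator for string concatenation

Corrected query:
SELECT account || ': ' || kind AS label FROM transactions

Result:
label              
-------------------
ACC-102: fee       
ACC-101: withdrawal
ACC-104: interest  
ACC-106: refund    
ACC-104: fee       
ACC-101: interest  
ACC-102: fee       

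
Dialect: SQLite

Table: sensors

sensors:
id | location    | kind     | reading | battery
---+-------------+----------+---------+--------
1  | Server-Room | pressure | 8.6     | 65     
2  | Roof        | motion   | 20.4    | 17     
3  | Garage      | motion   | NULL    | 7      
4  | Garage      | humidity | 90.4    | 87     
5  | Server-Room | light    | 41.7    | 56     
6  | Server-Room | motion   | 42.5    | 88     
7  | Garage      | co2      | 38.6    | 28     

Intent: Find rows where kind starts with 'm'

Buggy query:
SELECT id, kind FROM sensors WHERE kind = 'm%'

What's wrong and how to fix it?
Bug: Wildcards only work with LIKE; '=' treats '%' as a literal character

Fix: Replace '=' with LIKE so 'm%' is treated as a pattern

Corrected query:
SELECT id, kind FROM sensors WHERE kind LIKE 'm%'

Result:
id | kind  
---+-------
2  | motion
3  | motion
6  | motion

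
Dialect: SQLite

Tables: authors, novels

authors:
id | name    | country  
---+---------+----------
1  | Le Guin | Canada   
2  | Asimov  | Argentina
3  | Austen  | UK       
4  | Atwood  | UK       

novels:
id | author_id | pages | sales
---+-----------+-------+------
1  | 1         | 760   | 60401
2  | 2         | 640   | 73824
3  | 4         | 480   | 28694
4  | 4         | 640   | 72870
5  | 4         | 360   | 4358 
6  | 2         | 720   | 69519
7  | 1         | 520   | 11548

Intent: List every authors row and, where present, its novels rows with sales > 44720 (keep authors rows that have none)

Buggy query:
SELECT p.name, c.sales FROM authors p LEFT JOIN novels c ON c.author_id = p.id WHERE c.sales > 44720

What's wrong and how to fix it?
Bug: Filtering c.sales in WHERE discards the NULL rows produced by LEFT JOIN, turning it into an inner join

Fix: Put 'c.sales > 44720' in the JOIN's ON clause instead of WHERE

Corrected query:
SELECT p.name, c.sales FROM authors p LEFT JOIN novels c ON c.author_id = p.id AND c.sales > 44720

Result:
name    | sales
--------+------
Le Guin | 60401
Asimov  | 69519
Asimov  | 73824
Austen  | NULL 
Atwood  | 72870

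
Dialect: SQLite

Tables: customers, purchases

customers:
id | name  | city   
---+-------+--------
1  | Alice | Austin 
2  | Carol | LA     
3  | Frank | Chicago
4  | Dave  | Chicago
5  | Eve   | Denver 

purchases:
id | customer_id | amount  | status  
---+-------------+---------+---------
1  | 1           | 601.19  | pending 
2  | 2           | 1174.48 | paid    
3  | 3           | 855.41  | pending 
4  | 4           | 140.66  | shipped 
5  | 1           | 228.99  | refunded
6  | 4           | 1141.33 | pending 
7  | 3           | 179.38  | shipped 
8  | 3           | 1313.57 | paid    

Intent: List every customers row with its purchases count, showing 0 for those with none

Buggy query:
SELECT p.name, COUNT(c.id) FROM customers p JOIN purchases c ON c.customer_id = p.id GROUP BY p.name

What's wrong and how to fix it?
Bug: An inner join excludes parents with zero children

Fix: Switch to LEFT JOIN to retain unmatched parent rows

Corrected query:
SELECT p.name, COUNT(c.id) FROM customers p LEFT JOIN purchases c ON c.customer_id = p.id GROUP BY p.name

Result:
name  | COUNT(c.id)
------+------------
Alice | 2          
Carol | 1          
Dave  | 2          
Eve   | 0          
Frank | 3          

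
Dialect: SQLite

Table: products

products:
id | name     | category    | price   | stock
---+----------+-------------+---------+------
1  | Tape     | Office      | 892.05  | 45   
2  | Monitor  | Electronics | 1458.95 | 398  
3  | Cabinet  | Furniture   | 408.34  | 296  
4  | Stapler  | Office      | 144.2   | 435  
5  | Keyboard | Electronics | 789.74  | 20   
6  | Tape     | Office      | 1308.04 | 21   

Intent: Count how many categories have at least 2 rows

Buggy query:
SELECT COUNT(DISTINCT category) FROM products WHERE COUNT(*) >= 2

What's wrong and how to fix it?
Bug: COUNT(*) cannot appear in WHERE; the per-group count doesn't exist yet

Fix: Group first with HAVING COUNT(*) >= 2, then COUNT the resulting groups

Corrected query:
SELECT COUNT(*) FROM (SELECT category FROM products GROUP BY category HAVING COUNT(*) >= 2)

Result:
COUNT(*)
--------
2       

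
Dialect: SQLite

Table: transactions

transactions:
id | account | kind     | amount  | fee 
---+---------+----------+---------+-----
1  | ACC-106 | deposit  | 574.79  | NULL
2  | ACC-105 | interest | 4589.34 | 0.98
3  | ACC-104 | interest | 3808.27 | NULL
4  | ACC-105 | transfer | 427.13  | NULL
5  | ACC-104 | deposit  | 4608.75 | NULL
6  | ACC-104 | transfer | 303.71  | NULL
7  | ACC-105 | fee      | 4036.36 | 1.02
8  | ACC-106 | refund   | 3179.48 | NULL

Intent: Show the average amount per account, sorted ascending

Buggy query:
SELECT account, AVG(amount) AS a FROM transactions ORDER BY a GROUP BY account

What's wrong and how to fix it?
Bug: GROUP BY must precede ORDER BY

Fix: Move ORDER BY to the end, after GROUP BY

Corrected query:
SELECT account, AVG(amount) AS a FROM transactions GROUP BY account ORDER BY a

Result:
account | a       
--------+---------
ACC-106 | 1877.135
ACC-104 | 2906.91 
ACC-105 | 3017.61 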